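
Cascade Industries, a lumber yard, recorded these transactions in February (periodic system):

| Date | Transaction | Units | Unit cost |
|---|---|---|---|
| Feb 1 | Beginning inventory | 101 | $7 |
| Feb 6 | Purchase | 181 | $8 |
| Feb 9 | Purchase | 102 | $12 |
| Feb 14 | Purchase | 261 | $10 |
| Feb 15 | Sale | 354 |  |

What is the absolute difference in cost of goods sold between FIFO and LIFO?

FIFO COGS: 101 @ $7 + 181 @ $8 + 72 @ $12 = $3,019
LIFO COGS: 261 @ $10 + 93 @ $12 = $3,726
Difference = |$3,019 − $3,726| = $707

$707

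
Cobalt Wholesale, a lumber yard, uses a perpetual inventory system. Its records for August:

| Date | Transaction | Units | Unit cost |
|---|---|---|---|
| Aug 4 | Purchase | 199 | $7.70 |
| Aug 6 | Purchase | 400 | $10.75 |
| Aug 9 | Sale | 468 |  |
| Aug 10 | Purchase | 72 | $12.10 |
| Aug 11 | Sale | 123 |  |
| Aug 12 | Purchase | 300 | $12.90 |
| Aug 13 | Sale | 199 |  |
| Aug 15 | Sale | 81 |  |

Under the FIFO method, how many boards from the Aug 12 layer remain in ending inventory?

Aug 9, 468 sold [FIFO — oldest first]: 199 @ $7.70 + 269 @ $10.75 = $4,424.05
Aug 11, 123 sold [FIFO — oldest first]: 123 @ $10.75 = $1,322.25
Aug 13, 199 sold [FIFO — oldest first]: 8 @ $10.75 + 72 @ $12.10 + 119 @ $12.90 = $2,492.30
Aug 15, 81 sold [FIFO — oldest first]: 81 @ $12.90 = $1,044.90
Total COGS = $4,424.05 + $1,322.25 + $2,492.30 + $1,044.90 = $9,283.50
Ending inventory: 100 @ $12.90 = $1,290.00
Check: goods available $10,573.50 = COGS $9,283.50 + ending $1,290.00

100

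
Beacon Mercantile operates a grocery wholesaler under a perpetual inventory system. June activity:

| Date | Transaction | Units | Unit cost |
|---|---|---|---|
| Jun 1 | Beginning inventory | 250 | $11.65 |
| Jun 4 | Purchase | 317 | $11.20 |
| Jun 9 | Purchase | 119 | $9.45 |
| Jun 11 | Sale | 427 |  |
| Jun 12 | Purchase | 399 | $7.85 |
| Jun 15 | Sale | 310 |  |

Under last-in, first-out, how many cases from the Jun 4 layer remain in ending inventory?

Jun 11, 427 sold [LIFO — newest first]: 119 @ $9.45 + 308 @ $11.20 = $4,574.15
Jun 15, 310 sold [LIFO — newest first]: 310 @ $7.85 = $2,433.50
Total COGS = $4,574.15 + $2,433.50 = $7,007.65
Ending inventory: 250 @ $11.65 + 9 @ $11.20 + 89 @ $7.85 = $3,711.95

9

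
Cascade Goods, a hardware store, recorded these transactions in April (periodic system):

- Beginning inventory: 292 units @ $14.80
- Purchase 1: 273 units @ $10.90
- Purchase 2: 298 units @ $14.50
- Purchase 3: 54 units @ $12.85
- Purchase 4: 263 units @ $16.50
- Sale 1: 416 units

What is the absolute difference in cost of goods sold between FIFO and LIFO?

$795.70

FIFO COGS: 292 @ $14.80 + 124 @ $10.90 = $5,673.20
LIFO COGS: 263 @ $16.50 + 54 @ $12.85 + 99 @ $14.50 = $6,468.90
Difference = |$5,673.20 − $6,468.90| = $795.70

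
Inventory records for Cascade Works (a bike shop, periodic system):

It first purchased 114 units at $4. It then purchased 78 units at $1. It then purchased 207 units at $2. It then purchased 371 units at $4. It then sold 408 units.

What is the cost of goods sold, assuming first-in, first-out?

Sale 1 (408) [FIFO — oldest first]: 114 @ $4 + 78 @ $1 + 207 @ $2 + 9 @ $4 = $984
Ending inventory: 362 @ $4 = $1,448

COGS = $984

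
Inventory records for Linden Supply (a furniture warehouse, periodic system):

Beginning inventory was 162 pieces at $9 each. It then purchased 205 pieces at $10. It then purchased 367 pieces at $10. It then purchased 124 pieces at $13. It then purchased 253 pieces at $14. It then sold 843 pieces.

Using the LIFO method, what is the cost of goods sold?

Sale 1 (843) [LIFO — newest first]: 253 @ $14 + 124 @ $13 + 367 @ $10 + 99 @ $10 = $9,814
Ending inventory: 162 @ $9 + 106 @ $10 = $2,518
Check: goods available $12,332 = COGS $9,814 + ending $2,518

COGS = $9,814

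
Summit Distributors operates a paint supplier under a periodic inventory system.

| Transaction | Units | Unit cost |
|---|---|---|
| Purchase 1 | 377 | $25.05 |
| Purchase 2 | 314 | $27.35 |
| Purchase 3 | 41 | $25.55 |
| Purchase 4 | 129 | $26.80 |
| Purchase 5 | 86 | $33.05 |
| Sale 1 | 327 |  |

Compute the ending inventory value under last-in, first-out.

Ending inventory = $16,089.90

Sale 1 (327) [LIFO — newest first]: 86 @ $33.05 + 129 @ $26.80 + 41 @ $25.55 + 71 @ $27.35 = $9,288.90
Ending inventory: 377 @ $25.05 + 243 @ $27.35 = $16,089.90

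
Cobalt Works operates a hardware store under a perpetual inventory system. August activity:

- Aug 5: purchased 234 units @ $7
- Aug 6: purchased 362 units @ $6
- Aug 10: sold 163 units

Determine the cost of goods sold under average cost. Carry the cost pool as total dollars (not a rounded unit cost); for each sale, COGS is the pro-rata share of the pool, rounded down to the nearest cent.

After Aug 5: 234 on hand, pool $1,638.00 (≈ $7.0000 each)
After Aug 6: 596 on hand, pool $3,810.00 (≈ $6.3926 each)
Aug 10, sell 163: 163/596 × $3,810.00 → $1,041.99
Ending inventory (cost pool remaining) = $2,768.01

COGS = $1,041.99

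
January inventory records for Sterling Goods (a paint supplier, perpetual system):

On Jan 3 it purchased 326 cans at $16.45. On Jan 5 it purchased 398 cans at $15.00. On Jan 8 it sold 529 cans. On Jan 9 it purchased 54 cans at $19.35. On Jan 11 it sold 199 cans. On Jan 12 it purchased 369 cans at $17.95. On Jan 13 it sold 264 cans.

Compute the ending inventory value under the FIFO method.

Jan 8, 529 sold [FIFO — oldest first]: 326 @ $16.45 + 203 @ $15.00 = $8,407.70
Jan 11, 199 sold [FIFO — oldest first]: 195 @ $15.00 + 4 @ $19.35 = $3,002.40
Jan 13, 264 sold [FIFO — oldest first]: 50 @ $19.35 + 214 @ $17.95 = $4,808.80
Total COGS = $8,407.70 + $3,002.40 + $4,808.80 = $16,218.90
Ending inventory: 155 @ $17.95 = $2,782.25
Check: goods available $19,001.15 = COGS $16,218.90 + ending $2,782.25

Ending inventory = $2,782.25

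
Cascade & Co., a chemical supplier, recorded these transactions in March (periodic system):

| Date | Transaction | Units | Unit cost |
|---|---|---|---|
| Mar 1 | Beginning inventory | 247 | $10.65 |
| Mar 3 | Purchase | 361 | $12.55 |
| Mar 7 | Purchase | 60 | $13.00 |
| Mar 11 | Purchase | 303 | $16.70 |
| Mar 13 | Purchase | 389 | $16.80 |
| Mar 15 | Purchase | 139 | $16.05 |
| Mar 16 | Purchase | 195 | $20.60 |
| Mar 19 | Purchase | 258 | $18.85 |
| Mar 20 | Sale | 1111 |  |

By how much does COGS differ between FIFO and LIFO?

FIFO COGS: 247 @ $10.65 + 361 @ $12.55 + 60 @ $13.00 + 303 @ $16.70 + 140 @ $16.80 = $15,353.20
LIFO COGS: 258 @ $18.85 + 195 @ $20.60 + 139 @ $16.05 + 389 @ $16.80 + 130 @ $16.70 = $19,817.45
Difference = |$15,353.20 − $19,817.45| = $4,464.25

$4,464.25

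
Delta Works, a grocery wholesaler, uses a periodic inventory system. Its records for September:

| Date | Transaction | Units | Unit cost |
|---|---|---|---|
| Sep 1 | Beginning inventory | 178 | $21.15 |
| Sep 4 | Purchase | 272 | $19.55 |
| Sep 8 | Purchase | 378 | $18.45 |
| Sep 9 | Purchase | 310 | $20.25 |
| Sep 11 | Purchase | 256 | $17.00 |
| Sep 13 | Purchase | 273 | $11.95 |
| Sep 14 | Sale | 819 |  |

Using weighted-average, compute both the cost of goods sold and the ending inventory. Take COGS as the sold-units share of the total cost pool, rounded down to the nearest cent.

Sep 14, sell 819: 819/1667 × $29,948.25 → $14,713.62
Ending inventory (cost pool remaining) = $15,234.63
Check: goods available $29,948.25 = COGS $14,713.62 + ending $15,234.63

COGS = $14,713.62; ending inventory = $15,234.63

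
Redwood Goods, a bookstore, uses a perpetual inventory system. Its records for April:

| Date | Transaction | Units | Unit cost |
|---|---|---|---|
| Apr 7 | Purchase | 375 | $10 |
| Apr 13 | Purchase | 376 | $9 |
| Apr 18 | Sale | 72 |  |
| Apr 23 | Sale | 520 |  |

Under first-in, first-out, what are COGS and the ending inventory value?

Apr 18, 72 sold [FIFO — oldest first]: 72 @ $10 = $720
Apr 23, 520 sold [FIFO — oldest first]: 303 @ $10 + 217 @ $9 = $4,983
Total COGS = $720 + $4,983 = $5,703
Ending inventory: 159 @ $9 = $1,431

COGS = $5,703; ending inventory = $1,431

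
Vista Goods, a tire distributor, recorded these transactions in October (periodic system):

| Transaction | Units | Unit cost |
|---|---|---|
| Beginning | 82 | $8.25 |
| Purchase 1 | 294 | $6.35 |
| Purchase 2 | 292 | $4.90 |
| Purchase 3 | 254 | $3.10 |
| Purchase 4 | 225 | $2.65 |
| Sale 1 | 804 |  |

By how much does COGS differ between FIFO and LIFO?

FIFO COGS: 82 @ $8.25 + 294 @ $6.35 + 292 @ $4.90 + 136 @ $3.10 = $4,395.80
LIFO COGS: 225 @ $2.65 + 254 @ $3.10 + 292 @ $4.90 + 33 @ $6.35 = $3,024.00
Difference = |$4,395.80 − $3,024.00| = $1,371.80

$1,371.80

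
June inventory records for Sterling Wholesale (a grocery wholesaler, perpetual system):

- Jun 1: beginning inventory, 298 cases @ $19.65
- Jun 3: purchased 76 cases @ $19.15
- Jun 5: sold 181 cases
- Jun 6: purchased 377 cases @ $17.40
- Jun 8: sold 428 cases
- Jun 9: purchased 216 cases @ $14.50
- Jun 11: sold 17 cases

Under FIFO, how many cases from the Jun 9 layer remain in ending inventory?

Jun 5, 181 sold [FIFO — oldest first]: 181 @ $19.65 = $3,556.65
Jun 8, 428 sold [FIFO — oldest first]: 117 @ $19.65 + 76 @ $19.15 + 235 @ $17.40 = $7,843.45
Jun 11, 17 sold [FIFO — oldest first]: 17 @ $17.40 = $295.80
Total COGS = $3,556.65 + $7,843.45 + $295.80 = $11,695.90
Ending inventory: 125 @ $17.40 + 216 @ $14.50 = $5,307.00

216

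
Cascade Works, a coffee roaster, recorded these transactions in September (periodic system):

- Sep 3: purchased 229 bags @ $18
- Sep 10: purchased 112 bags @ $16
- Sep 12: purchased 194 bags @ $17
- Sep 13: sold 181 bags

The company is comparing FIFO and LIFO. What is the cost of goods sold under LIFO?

COGS = $3,077

FIFO COGS: 181 @ $18 = $3,258
LIFO COGS: 181 @ $17 = $3,077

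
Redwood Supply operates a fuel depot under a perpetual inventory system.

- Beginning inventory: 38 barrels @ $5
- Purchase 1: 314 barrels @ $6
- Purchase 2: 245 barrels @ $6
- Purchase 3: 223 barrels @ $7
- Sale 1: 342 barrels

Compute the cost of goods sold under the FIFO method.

Sale 1 (342) [FIFO — oldest first]: 38 @ $5 + 304 @ $6 = $2,014
Ending inventory: 10 @ $6 + 245 @ $6 + 223 @ $7 = $3,091
Check: goods available $5,105 = COGS $2,014 + ending $3,091

COGS = $2,014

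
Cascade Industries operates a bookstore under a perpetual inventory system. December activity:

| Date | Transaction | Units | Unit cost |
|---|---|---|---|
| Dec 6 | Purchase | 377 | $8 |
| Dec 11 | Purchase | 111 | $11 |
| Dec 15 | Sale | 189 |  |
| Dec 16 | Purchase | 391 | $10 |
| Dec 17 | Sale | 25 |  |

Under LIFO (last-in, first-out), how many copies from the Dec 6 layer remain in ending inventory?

Dec 15, 189 sold [LIFO — newest first]: 111 @ $11 + 78 @ $8 = $1,845
Dec 17, 25 sold [LIFO — newest first]: 25 @ $10 = $250
Total COGS = $1,845 + $250 = $2,095
Ending inventory: 299 @ $8 + 366 @ $10 = $6,052

299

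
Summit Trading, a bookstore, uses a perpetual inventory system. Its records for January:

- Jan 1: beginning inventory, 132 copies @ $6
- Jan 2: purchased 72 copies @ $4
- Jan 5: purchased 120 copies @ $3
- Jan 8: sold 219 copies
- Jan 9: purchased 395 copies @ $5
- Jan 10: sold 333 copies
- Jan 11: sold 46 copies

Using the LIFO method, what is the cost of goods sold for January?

COGS = $2,705

Jan 8, 219 sold [LIFO — newest first]: 120 @ $3 + 72 @ $4 + 27 @ $6 = $810
Jan 10, 333 sold [LIFO — newest first]: 333 @ $5 = $1,665
Jan 11, 46 sold [LIFO — newest first]: 46 @ $5 = $230
Total COGS = $810 + $1,665 + $230 = $2,705
Ending inventory: 105 @ $6 + 16 @ $5 = $710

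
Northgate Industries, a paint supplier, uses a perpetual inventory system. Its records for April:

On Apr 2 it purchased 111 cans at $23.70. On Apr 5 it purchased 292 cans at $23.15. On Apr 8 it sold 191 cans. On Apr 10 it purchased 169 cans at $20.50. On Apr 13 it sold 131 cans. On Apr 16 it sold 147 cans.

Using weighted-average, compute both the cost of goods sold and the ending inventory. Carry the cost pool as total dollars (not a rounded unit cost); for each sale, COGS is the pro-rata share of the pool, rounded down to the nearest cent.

After Apr 2: 111 on hand, pool $2,630.70 (≈ $23.7000 each)
After Apr 5: 403 on hand, pool $9,390.50 (≈ $23.3015 each)
Apr 8, sell 191: 191/403 × $9,390.50 → $4,450.58
After Apr 10: 381 on hand, pool $8,404.42 (≈ $22.0588 each)
Apr 13, sell 131: 131/381 × $8,404.42 → $2,889.70
Apr 16, sell 147: 147/250 × $5,514.72 → $3,242.65
Total COGS = $4,450.58 + $2,889.70 + $3,242.65 = $10,582.93
Ending inventory (cost pool remaining) = $2,272.07

COGS = $10,582.93; ending inventory = $2,272.07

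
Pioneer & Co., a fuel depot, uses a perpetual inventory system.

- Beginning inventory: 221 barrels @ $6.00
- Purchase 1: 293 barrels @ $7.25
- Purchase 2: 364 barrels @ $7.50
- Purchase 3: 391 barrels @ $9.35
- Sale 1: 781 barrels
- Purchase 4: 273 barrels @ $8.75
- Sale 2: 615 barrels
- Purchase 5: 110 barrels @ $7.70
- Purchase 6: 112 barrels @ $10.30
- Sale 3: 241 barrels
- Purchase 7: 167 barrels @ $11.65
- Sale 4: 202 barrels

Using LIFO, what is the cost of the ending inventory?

Ending inventory = $552.00

Sale 1 (781) [LIFO — newest first]: 391 @ $9.35 + 364 @ $7.50 + 26 @ $7.25 = $6,574.35
Sale 2 (615) [LIFO — newest first]: 273 @ $8.75 + 267 @ $7.25 + 75 @ $6.00 = $4,774.50
Sale 3 (241) [LIFO — newest first]: 112 @ $10.30 + 110 @ $7.70 + 19 @ $6.00 = $2,114.60
Sale 4 (202) [LIFO — newest first]: 167 @ $11.65 + 35 @ $6.00 = $2,155.55
Total COGS = $6,574.35 + $4,774.50 + $2,114.60 + $2,155.55 = $15,619.00
Ending inventory: 92 @ $6.00 = $552.00
Check: goods available $16,171.00 = COGS $15,619.00 + ending $552.00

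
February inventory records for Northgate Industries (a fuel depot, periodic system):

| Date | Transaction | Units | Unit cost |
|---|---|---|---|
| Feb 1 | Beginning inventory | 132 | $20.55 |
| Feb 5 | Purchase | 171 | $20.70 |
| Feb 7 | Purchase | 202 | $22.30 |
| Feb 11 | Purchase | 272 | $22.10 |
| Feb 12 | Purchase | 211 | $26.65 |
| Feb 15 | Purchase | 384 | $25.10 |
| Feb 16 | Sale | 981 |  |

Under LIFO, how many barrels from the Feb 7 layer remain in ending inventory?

88

Feb 16, 981 sold [LIFO — newest first]: 384 @ $25.10 + 211 @ $26.65 + 272 @ $22.10 + 114 @ $22.30 = $23,814.95
Ending inventory: 132 @ $20.55 + 171 @ $20.70 + 88 @ $22.30 = $8,214.70
Check: goods available $32,029.65 = COGS $23,814.95 + ending $8,214.70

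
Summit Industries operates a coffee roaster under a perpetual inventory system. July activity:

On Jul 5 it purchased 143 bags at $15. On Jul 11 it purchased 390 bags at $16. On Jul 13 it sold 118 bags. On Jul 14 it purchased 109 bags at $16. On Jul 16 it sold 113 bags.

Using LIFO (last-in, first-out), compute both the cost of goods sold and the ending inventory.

Jul 13, 118 sold [LIFO — newest first]: 118 @ $16 = $1,888
Jul 16, 113 sold [LIFO — newest first]: 109 @ $16 + 4 @ $16 = $1,808
Total COGS = $1,888 + $1,808 = $3,696
Ending inventory: 143 @ $15 + 268 @ $16 = $6,433
Check: goods available $10,129 = COGS $3,696 + ending $6,433

COGS = $3,696; ending inventory = $6,433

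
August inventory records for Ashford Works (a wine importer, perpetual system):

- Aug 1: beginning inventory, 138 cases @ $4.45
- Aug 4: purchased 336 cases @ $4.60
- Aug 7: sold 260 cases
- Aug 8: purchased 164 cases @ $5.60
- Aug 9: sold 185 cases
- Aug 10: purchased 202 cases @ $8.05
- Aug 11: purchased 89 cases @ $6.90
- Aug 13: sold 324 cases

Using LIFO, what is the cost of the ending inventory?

Ending inventory = $715.30

Aug 7, 260 sold [LIFO — newest first]: 260 @ $4.60 = $1,196.00
Aug 9, 185 sold [LIFO — newest first]: 164 @ $5.60 + 21 @ $4.60 = $1,015.00
Aug 13, 324 sold [LIFO — newest first]: 89 @ $6.90 + 202 @ $8.05 + 33 @ $4.60 = $2,392.00
Total COGS = $1,196.00 + $1,015.00 + $2,392.00 = $4,603.00
Ending inventory: 138 @ $4.45 + 22 @ $4.60 = $715.30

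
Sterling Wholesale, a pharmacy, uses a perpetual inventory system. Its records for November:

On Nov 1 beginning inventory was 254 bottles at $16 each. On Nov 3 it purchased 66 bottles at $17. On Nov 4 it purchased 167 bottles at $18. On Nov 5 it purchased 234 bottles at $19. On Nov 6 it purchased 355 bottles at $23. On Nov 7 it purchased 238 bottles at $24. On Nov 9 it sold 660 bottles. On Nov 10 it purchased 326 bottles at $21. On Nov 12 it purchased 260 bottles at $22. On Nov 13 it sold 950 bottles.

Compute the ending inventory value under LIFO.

Ending inventory = $4,676

Nov 9, 660 sold [LIFO — newest first]: 238 @ $24 + 355 @ $23 + 67 @ $19 = $15,150
Nov 13, 950 sold [LIFO — newest first]: 260 @ $22 + 326 @ $21 + 167 @ $19 + 167 @ $18 + 30 @ $17 = $19,255
Total COGS = $15,150 + $19,255 = $34,405
Ending inventory: 254 @ $16 + 36 @ $17 = $4,676
Check: goods available $39,081 = COGS $34,405 + ending $4,676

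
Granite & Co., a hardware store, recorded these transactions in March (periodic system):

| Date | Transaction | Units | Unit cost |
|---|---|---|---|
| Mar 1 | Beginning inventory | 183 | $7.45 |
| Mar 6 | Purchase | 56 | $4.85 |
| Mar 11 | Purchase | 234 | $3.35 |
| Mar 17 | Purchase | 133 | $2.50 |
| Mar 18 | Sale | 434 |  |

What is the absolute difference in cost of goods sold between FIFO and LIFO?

FIFO COGS: 183 @ $7.45 + 56 @ $4.85 + 195 @ $3.35 = $2,288.20
LIFO COGS: 133 @ $2.50 + 234 @ $3.35 + 56 @ $4.85 + 11 @ $7.45 = $1,469.95
Difference = |$2,288.20 − $1,469.95| = $818.25

$818.25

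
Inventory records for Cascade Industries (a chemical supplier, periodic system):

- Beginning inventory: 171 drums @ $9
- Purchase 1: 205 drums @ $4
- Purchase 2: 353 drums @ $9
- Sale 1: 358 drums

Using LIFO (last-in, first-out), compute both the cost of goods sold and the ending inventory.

Sale 1 (358) [LIFO — newest first]: 353 @ $9 + 5 @ $4 = $3,197
Ending inventory: 171 @ $9 + 200 @ $4 = $2,339
Check: goods available $5,536 = COGS $3,197 + ending $2,339

COGS = $3,197; ending inventory = $2,339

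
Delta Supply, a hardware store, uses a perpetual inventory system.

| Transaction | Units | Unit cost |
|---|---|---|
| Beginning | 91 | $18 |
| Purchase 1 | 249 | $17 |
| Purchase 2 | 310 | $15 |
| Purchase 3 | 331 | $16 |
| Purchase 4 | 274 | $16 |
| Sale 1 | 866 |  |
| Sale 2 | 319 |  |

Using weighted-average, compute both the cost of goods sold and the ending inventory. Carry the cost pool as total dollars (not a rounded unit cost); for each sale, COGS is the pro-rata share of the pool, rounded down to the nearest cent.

After Beginning: 91 on hand, pool $1,638.00 (≈ $18.0000 each)
After Purchase 1: 340 on hand, pool $5,871.00 (≈ $17.2676 each)
After Purchase 2: 650 on hand, pool $10,521.00 (≈ $16.1862 each)
After Purchase 3: 981 on hand, pool $15,817.00 (≈ $16.1233 each)
After Purchase 4: 1255 on hand, pool $20,201.00 (≈ $16.0964 each)
Sale 1, sell 866: 866/1255 × $20,201.00 → $13,939.49
Sale 2, sell 319: 319/389 × $6,261.51 → $5,134.76
Total COGS = $13,939.49 + $5,134.76 = $19,074.25
Ending inventory (cost pool remaining) = $1,126.75

COGS = $19,074.25; ending inventory = $1,126.75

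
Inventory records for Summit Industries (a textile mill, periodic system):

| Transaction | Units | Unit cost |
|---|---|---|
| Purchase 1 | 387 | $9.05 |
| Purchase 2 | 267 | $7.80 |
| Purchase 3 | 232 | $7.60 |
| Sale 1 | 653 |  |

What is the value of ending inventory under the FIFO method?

Ending inventory = $1,771.00

Sale 1 (653) [FIFO — oldest first]: 387 @ $9.05 + 266 @ $7.80 = $5,577.15
Ending inventory: 1 @ $7.80 + 232 @ $7.60 = $1,771.00
Check: goods available $7,348.15 = COGS $5,577.15 + ending $1,771.00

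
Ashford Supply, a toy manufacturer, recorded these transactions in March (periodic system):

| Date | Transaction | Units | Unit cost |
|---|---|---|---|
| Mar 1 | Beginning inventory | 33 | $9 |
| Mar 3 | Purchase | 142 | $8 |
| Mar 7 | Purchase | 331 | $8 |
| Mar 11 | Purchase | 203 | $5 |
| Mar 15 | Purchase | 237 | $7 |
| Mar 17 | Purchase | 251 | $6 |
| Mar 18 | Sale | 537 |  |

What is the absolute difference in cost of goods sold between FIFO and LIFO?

$826

FIFO COGS: 33 @ $9 + 142 @ $8 + 331 @ $8 + 31 @ $5 = $4,236
LIFO COGS: 251 @ $6 + 237 @ $7 + 49 @ $5 = $3,410
Difference = |$4,236 − $3,410| = $826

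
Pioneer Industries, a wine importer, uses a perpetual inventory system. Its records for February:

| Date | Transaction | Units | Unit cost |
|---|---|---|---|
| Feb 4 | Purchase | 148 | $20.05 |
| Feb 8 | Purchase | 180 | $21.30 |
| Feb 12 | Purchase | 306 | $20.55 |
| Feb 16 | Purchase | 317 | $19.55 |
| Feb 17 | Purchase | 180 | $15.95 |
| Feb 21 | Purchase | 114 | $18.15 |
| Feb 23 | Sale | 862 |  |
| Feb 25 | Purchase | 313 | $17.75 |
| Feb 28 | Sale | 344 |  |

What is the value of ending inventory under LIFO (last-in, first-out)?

Ending inventory = $7,294.60

Feb 23, 862 sold [LIFO — newest first]: 114 @ $18.15 + 180 @ $15.95 + 317 @ $19.55 + 251 @ $20.55 = $16,295.50
Feb 28, 344 sold [LIFO — newest first]: 313 @ $17.75 + 31 @ $20.55 = $6,192.80
Total COGS = $16,295.50 + $6,192.80 = $22,488.30
Ending inventory: 148 @ $20.05 + 180 @ $21.30 + 24 @ $20.55 = $7,294.60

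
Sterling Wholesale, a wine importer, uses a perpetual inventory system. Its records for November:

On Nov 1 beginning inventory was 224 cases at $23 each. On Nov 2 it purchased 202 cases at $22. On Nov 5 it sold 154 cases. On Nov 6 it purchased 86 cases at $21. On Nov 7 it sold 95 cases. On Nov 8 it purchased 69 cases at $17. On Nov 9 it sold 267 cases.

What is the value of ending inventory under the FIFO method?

Ending inventory = $1,105

Nov 5, 154 sold [FIFO — oldest first]: 154 @ $23 = $3,542
Nov 7, 95 sold [FIFO — oldest first]: 70 @ $23 + 25 @ $22 = $2,160
Nov 9, 267 sold [FIFO — oldest first]: 177 @ $22 + 86 @ $21 + 4 @ $17 = $5,768
Total COGS = $3,542 + $2,160 + $5,768 = $11,470
Ending inventory: 65 @ $17 = $1,105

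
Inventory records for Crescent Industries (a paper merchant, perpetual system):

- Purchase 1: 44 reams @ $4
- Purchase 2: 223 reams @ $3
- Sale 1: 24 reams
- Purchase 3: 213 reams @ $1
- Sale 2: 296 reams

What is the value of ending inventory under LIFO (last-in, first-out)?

Sale 1 (24) [LIFO — newest first]: 24 @ $3 = $72
Sale 2 (296) [LIFO — newest first]: 213 @ $1 + 83 @ $3 = $462
Total COGS = $72 + $462 = $534
Ending inventory: 44 @ $4 + 116 @ $3 = $524

Ending inventory = $524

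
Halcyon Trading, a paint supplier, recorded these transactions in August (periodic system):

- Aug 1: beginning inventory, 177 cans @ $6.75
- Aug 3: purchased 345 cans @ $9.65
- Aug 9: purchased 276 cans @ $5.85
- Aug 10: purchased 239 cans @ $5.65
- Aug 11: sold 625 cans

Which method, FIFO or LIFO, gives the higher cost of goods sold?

FIFO

FIFO COGS: 177 @ $6.75 + 345 @ $9.65 + 103 @ $5.85 = $5,126.55
LIFO COGS: 239 @ $5.65 + 276 @ $5.85 + 110 @ $9.65 = $4,026.45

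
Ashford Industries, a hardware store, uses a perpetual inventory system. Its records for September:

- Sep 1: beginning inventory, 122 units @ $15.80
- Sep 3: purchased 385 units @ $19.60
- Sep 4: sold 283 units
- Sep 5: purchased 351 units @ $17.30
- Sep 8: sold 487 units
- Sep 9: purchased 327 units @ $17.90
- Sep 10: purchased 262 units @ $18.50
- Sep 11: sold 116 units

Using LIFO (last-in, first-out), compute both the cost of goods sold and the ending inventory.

COGS = $16,301.50; ending inventory = $9,944.70

Sep 4, 283 sold [LIFO — newest first]: 283 @ $19.60 = $5,546.80
Sep 8, 487 sold [LIFO — newest first]: 351 @ $17.30 + 102 @ $19.60 + 34 @ $15.80 = $8,608.70
Sep 11, 116 sold [LIFO — newest first]: 116 @ $18.50 = $2,146.00
Total COGS = $5,546.80 + $8,608.70 + $2,146.00 = $16,301.50
Ending inventory: 88 @ $15.80 + 327 @ $17.90 + 146 @ $18.50 = $9,944.70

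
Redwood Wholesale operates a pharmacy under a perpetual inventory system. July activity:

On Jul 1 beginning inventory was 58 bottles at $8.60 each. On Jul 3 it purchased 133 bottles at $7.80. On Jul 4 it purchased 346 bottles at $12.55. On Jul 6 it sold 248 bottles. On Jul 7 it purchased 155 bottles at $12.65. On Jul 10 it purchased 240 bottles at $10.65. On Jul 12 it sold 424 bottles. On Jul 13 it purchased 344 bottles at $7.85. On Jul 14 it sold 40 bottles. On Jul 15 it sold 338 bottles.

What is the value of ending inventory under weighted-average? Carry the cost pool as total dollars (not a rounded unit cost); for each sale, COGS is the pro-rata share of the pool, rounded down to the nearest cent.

Ending inventory = $2,102.80

After Jul 1: 58 on hand, pool $498.80 (≈ $8.6000 each)
After Jul 3: 191 on hand, pool $1,536.20 (≈ $8.0429 each)
After Jul 4: 537 on hand, pool $5,878.50 (≈ $10.9469 each)
Jul 6, sell 248: 248/537 × $5,878.50 → $2,714.83
After Jul 7: 444 on hand, pool $5,124.42 (≈ $11.5415 each)
After Jul 10: 684 on hand, pool $7,680.42 (≈ $11.2287 each)
Jul 12, sell 424: 424/684 × $7,680.42 → $4,760.96
After Jul 13: 604 on hand, pool $5,619.86 (≈ $9.3044 each)
Jul 14, sell 40: 40/604 × $5,619.86 → $372.17
Jul 15, sell 338: 338/564 × $5,247.69 → $3,144.89
Total COGS = $2,714.83 + $4,760.96 + $372.17 + $3,144.89 = $10,992.85
Ending inventory (cost pool remaining) = $2,102.80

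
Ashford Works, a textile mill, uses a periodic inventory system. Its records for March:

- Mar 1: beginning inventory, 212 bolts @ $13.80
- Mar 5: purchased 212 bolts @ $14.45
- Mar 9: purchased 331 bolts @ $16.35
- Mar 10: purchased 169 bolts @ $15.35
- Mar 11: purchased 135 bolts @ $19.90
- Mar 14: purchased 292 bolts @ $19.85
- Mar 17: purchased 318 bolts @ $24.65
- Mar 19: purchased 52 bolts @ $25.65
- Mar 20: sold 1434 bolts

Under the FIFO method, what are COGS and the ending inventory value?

Mar 20, 1434 sold [FIFO — oldest first]: 212 @ $13.80 + 212 @ $14.45 + 331 @ $16.35 + 169 @ $15.35 + 135 @ $19.90 + 292 @ $19.85 + 83 @ $24.65 = $24,523.65
Ending inventory: 235 @ $24.65 + 52 @ $25.65 = $7,126.55

COGS = $24,523.65; ending inventory = $7,126.55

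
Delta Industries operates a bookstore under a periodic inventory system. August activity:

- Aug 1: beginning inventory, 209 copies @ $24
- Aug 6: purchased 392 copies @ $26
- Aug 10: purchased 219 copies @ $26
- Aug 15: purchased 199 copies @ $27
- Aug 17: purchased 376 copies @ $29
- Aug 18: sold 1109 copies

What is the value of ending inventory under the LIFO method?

Aug 18, 1109 sold [LIFO — newest first]: 376 @ $29 + 199 @ $27 + 219 @ $26 + 315 @ $26 = $30,161
Ending inventory: 209 @ $24 + 77 @ $26 = $7,018

Ending inventory = $7,018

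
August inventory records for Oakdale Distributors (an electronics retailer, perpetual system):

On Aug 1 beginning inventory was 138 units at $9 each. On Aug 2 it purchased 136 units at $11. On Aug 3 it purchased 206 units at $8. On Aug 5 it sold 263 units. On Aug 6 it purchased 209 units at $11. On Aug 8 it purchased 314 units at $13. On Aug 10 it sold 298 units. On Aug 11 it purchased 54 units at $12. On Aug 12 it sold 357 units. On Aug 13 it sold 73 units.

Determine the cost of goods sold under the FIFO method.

Aug 5, 263 sold [FIFO — oldest first]: 138 @ $9 + 125 @ $11 = $2,617
Aug 10, 298 sold [FIFO — oldest first]: 11 @ $11 + 206 @ $8 + 81 @ $11 = $2,660
Aug 12, 357 sold [FIFO — oldest first]: 128 @ $11 + 229 @ $13 = $4,385
Aug 13, 73 sold [FIFO — oldest first]: 73 @ $13 = $949
Total COGS = $2,617 + $2,660 + $4,385 + $949 = $10,611
Ending inventory: 12 @ $13 + 54 @ $12 = $804

COGS = $10,611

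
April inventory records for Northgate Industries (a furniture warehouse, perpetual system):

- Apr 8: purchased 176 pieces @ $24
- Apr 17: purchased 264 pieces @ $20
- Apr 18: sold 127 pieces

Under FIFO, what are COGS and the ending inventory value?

Apr 18, 127 sold [FIFO — oldest first]: 127 @ $24 = $3,048
Ending inventory: 49 @ $24 + 264 @ $20 = $6,456

COGS = $3,048; ending inventory = $6,456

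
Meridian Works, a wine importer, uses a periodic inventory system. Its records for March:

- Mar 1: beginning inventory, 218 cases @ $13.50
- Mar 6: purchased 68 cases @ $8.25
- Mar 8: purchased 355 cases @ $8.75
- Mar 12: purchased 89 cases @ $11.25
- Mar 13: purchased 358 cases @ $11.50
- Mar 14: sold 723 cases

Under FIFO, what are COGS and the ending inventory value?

Mar 14, 723 sold [FIFO — oldest first]: 218 @ $13.50 + 68 @ $8.25 + 355 @ $8.75 + 82 @ $11.25 = $7,532.75
Ending inventory: 7 @ $11.25 + 358 @ $11.50 = $4,195.75

COGS = $7,532.75; ending inventory = $4,195.75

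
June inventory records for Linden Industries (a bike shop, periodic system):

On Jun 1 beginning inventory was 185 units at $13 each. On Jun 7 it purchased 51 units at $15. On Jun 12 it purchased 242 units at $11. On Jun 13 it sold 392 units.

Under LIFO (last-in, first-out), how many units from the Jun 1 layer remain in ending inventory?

86

Jun 13, 392 sold [LIFO — newest first]: 242 @ $11 + 51 @ $15 + 99 @ $13 = $4,714
Ending inventory: 86 @ $13 = $1,118
Check: goods available $5,832 = COGS $4,714 + ending $1,118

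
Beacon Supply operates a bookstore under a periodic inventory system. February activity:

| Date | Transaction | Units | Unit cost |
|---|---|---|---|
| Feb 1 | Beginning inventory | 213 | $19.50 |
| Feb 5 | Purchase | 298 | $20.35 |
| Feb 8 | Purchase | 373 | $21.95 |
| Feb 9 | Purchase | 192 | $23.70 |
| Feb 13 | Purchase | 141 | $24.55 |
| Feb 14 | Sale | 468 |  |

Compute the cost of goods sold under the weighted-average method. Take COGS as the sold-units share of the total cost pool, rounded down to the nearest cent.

COGS = $10,158.75

Feb 14, sell 468: 468/1217 × $26,417.10 → $10,158.75
Ending inventory (cost pool remaining) = $16,258.35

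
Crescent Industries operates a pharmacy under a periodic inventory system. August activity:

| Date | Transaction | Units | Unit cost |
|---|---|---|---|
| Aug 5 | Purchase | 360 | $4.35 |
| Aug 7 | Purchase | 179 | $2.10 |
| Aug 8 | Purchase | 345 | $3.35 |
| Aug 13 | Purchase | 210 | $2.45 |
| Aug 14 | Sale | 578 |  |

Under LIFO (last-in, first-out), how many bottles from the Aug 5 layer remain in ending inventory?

Aug 14, 578 sold [LIFO — newest first]: 210 @ $2.45 + 345 @ $3.35 + 23 @ $2.10 = $1,718.55
Ending inventory: 360 @ $4.35 + 156 @ $2.10 = $1,893.60
Check: goods available $3,612.15 = COGS $1,718.55 + ending $1,893.60

360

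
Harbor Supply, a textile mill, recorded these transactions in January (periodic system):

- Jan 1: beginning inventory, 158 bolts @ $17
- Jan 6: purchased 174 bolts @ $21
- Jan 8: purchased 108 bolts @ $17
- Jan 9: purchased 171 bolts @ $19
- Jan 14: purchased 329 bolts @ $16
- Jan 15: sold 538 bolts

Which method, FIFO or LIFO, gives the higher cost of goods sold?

FIFO

FIFO COGS: 158 @ $17 + 174 @ $21 + 108 @ $17 + 98 @ $19 = $10,038
LIFO COGS: 329 @ $16 + 171 @ $19 + 38 @ $17 = $9,159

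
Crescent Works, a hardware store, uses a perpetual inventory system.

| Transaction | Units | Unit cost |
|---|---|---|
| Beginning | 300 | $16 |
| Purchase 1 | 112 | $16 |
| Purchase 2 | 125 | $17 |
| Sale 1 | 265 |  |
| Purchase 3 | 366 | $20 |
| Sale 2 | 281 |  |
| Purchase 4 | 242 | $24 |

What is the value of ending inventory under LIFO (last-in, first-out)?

Ending inventory = $11,860

Sale 1 (265) [LIFO — newest first]: 125 @ $17 + 112 @ $16 + 28 @ $16 = $4,365
Sale 2 (281) [LIFO — newest first]: 281 @ $20 = $5,620
Total COGS = $4,365 + $5,620 = $9,985
Ending inventory: 272 @ $16 + 85 @ $20 + 242 @ $24 = $11,860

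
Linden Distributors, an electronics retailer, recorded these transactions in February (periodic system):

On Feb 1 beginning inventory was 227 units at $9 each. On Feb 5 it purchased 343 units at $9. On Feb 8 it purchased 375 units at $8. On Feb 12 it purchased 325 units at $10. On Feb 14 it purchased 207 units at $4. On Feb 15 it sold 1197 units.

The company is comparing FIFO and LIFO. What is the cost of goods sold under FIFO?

COGS = $10,650

FIFO COGS: 227 @ $9 + 343 @ $9 + 375 @ $8 + 252 @ $10 = $10,650
LIFO COGS: 207 @ $4 + 325 @ $10 + 375 @ $8 + 290 @ $9 = $9,688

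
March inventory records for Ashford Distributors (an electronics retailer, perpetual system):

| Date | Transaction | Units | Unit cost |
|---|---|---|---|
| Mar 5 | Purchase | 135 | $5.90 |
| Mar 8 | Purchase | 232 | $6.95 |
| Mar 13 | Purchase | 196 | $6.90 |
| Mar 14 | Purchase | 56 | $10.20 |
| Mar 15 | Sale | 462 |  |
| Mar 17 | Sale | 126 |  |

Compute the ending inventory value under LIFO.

Mar 15, 462 sold [LIFO — newest first]: 56 @ $10.20 + 196 @ $6.90 + 210 @ $6.95 = $3,383.10
Mar 17, 126 sold [LIFO — newest first]: 22 @ $6.95 + 104 @ $5.90 = $766.50
Total COGS = $3,383.10 + $766.50 = $4,149.60
Ending inventory: 31 @ $5.90 = $182.90
Check: goods available $4,332.50 = COGS $4,149.60 + ending $182.90

Ending inventory = $182.90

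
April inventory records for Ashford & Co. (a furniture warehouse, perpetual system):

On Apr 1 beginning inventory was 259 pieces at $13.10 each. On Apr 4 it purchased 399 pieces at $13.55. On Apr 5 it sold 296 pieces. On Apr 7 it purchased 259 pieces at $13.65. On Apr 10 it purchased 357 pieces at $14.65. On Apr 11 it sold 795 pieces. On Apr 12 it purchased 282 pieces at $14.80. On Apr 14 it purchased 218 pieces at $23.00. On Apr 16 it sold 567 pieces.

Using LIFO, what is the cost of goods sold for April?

Apr 5, 296 sold [LIFO — newest first]: 296 @ $13.55 = $4,010.80
Apr 11, 795 sold [LIFO — newest first]: 357 @ $14.65 + 259 @ $13.65 + 103 @ $13.55 + 76 @ $13.10 = $11,156.65
Apr 16, 567 sold [LIFO — newest first]: 218 @ $23.00 + 282 @ $14.80 + 67 @ $13.10 = $10,065.30
Total COGS = $4,010.80 + $11,156.65 + $10,065.30 = $25,232.75
Ending inventory: 116 @ $13.10 = $1,519.60
Check: goods available $26,752.35 = COGS $25,232.75 + ending $1,519.60

COGS = $25,232.75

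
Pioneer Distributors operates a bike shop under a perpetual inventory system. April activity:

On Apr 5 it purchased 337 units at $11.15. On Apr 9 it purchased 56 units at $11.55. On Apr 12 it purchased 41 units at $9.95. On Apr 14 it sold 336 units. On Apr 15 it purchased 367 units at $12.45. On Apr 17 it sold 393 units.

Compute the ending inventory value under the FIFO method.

Apr 14, 336 sold [FIFO — oldest first]: 336 @ $11.15 = $3,746.40
Apr 17, 393 sold [FIFO — oldest first]: 1 @ $11.15 + 56 @ $11.55 + 41 @ $9.95 + 295 @ $12.45 = $4,738.65
Total COGS = $3,746.40 + $4,738.65 = $8,485.05
Ending inventory: 72 @ $12.45 = $896.40
Check: goods available $9,381.45 = COGS $8,485.05 + ending $896.40

Ending inventory = $896.40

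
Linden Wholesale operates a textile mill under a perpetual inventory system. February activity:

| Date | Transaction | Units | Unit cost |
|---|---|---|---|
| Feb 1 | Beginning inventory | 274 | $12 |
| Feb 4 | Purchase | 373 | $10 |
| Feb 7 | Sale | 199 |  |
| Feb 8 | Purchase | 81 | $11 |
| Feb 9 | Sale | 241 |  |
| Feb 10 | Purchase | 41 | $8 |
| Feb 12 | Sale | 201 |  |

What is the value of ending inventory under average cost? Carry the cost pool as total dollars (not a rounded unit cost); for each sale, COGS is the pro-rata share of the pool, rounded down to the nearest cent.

After Feb 1: 274 on hand, pool $3,288.00 (≈ $12.0000 each)
After Feb 4: 647 on hand, pool $7,018.00 (≈ $10.8470 each)
Feb 7, sell 199: 199/647 × $7,018.00 → $2,158.55
After Feb 8: 529 on hand, pool $5,750.45 (≈ $10.8704 each)
Feb 9, sell 241: 241/529 × $5,750.45 → $2,619.77
After Feb 10: 329 on hand, pool $3,458.68 (≈ $10.5127 each)
Feb 12, sell 201: 201/329 × $3,458.68 → $2,113.05
Total COGS = $2,158.55 + $2,619.77 + $2,113.05 = $6,891.37
Ending inventory (cost pool remaining) = $1,345.63

Ending inventory = $1,345.63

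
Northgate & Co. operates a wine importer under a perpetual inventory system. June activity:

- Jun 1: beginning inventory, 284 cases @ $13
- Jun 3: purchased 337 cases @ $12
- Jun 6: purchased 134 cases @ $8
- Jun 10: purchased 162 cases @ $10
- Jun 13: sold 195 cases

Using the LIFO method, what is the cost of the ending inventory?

Jun 13, 195 sold [LIFO — newest first]: 162 @ $10 + 33 @ $8 = $1,884
Ending inventory: 284 @ $13 + 337 @ $12 + 101 @ $8 = $8,544
Check: goods available $10,428 = COGS $1,884 + ending $8,544

Ending inventory = $8,544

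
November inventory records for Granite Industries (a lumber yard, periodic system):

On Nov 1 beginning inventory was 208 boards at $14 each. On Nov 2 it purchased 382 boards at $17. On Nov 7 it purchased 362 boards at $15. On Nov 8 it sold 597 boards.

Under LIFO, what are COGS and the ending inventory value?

Nov 8, 597 sold [LIFO — newest first]: 362 @ $15 + 235 @ $17 = $9,425
Ending inventory: 208 @ $14 + 147 @ $17 = $5,411
Check: goods available $14,836 = COGS $9,425 + ending $5,411

COGS = $9,425; ending inventory = $5,411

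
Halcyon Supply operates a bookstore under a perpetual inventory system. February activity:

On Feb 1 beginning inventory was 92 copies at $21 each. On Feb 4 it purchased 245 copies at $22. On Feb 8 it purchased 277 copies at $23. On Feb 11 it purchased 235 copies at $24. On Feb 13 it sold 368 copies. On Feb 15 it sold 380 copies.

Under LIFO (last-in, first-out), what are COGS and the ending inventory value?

COGS = $17,203; ending inventory = $2,130

Feb 13, 368 sold [LIFO — newest first]: 235 @ $24 + 133 @ $23 = $8,699
Feb 15, 380 sold [LIFO — newest first]: 144 @ $23 + 236 @ $22 = $8,504
Total COGS = $8,699 + $8,504 = $17,203
Ending inventory: 92 @ $21 + 9 @ $22 = $2,130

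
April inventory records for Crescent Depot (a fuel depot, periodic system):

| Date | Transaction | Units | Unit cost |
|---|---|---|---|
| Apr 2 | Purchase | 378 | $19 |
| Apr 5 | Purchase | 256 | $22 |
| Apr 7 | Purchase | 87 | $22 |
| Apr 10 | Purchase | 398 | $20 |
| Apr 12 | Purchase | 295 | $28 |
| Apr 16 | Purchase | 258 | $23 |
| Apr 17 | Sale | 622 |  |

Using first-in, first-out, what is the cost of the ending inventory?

Ending inventory = $24,332

Apr 17, 622 sold [FIFO — oldest first]: 378 @ $19 + 244 @ $22 = $12,550
Ending inventory: 12 @ $22 + 87 @ $22 + 398 @ $20 + 295 @ $28 + 258 @ $23 = $24,332
Check: goods available $36,882 = COGS $12,550 + ending $24,332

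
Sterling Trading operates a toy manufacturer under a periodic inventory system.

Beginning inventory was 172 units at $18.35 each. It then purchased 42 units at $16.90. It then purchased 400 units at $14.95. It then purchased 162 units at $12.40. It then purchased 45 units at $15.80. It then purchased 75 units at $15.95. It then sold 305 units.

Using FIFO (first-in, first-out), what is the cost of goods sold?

COGS = $5,226.45

Sale 1 (305) [FIFO — oldest first]: 172 @ $18.35 + 42 @ $16.90 + 91 @ $14.95 = $5,226.45
Ending inventory: 309 @ $14.95 + 162 @ $12.40 + 45 @ $15.80 + 75 @ $15.95 = $8,535.60
Check: goods available $13,762.05 = COGS $5,226.45 + ending $8,535.60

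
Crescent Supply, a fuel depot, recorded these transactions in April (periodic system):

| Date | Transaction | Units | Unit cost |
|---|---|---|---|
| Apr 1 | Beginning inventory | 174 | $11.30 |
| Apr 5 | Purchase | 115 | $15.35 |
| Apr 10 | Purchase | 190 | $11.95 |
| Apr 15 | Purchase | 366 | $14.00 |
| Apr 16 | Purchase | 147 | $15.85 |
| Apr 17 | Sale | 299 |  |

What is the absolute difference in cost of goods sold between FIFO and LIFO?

$607.00

FIFO COGS: 174 @ $11.30 + 115 @ $15.35 + 10 @ $11.95 = $3,850.95
LIFO COGS: 147 @ $15.85 + 152 @ $14.00 = $4,457.95
Difference = |$3,850.95 − $4,457.95| = $607.00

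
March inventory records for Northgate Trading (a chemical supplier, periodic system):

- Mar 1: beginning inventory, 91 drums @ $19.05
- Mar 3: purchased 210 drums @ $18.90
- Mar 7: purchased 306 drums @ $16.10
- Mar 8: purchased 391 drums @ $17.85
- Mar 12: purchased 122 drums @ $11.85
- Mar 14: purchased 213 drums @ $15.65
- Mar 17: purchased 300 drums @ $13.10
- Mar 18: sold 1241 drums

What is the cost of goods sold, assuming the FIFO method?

Mar 18, 1241 sold [FIFO — oldest first]: 91 @ $19.05 + 210 @ $18.90 + 306 @ $16.10 + 391 @ $17.85 + 122 @ $11.85 + 121 @ $15.65 = $20,947.85
Ending inventory: 92 @ $15.65 + 300 @ $13.10 = $5,369.80
Check: goods available $26,317.65 = COGS $20,947.85 + ending $5,369.80

COGS = $20,947.85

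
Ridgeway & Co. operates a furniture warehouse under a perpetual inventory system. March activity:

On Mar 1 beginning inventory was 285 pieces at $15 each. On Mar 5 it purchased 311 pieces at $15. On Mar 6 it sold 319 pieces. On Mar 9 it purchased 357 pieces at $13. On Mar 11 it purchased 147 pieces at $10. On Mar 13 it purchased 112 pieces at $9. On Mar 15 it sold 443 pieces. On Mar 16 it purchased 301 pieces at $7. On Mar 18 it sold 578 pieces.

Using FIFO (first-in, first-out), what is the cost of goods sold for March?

Mar 6, 319 sold [FIFO — oldest first]: 285 @ $15 + 34 @ $15 = $4,785
Mar 15, 443 sold [FIFO — oldest first]: 277 @ $15 + 166 @ $13 = $6,313
Mar 18, 578 sold [FIFO — oldest first]: 191 @ $13 + 147 @ $10 + 112 @ $9 + 128 @ $7 = $5,857
Total COGS = $4,785 + $6,313 + $5,857 = $16,955
Ending inventory: 173 @ $7 = $1,211

COGS = $16,955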